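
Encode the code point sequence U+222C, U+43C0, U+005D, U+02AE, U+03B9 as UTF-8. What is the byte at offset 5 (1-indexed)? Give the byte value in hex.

1-indexed offset 5 is 0-indexed offset 4.
U+222C → 3-byte form E2 88 AC at offsets 0–2.
U+43C0 → 3-byte form E4 8F 80 at offsets 3–5.
Offset 4 falls in char 2's range; it's byte 2 of E4 8F 80 = 0x8F.

0x8F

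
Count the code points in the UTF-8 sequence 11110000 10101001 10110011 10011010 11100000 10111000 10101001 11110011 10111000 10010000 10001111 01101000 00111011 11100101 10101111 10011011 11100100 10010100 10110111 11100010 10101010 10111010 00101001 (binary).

9

Byte at offset 0: 0xF0 = 11110000 → 4-byte char (#1). Advance 4.
Byte at offset 4: 0xE0 = 11100000 → 3-byte char (#2). Advance 3.
Byte at offset 7: 0xF3 = 11110011 → 4-byte char (#3). Advance 4.
Byte at offset 11: 0x68 = 01101000 → 1-byte char (#4). Advance 1.
Byte at offset 12: 0x3B = 00111011 → 1-byte char (#5). Advance 1.
Byte at offset 13: 0xE5 = 11100101 → 3-byte char (#6). Advance 3.
Byte at offset 16: 0xE4 = 11100100 → 3-byte char (#7). Advance 3.
Byte at offset 19: 0xE2 = 11100010 → 3-byte char (#8). Advance 3.
Byte at offset 22: 0x29 = 00101001 → 1-byte char (#9). Advance 1.
Reached end at offset 23 after 9 code points.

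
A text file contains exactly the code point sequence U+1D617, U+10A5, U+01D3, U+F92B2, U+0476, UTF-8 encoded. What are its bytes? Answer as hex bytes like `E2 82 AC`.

F0 9D 98 97 E1 82 A5 C7 93 F3 B9 8A B2 D1 B6

U+1D617: 4-byte form → F0 9D 98 97.
U+10A5: 3-byte form → E1 82 A5.
U+01D3: 2-byte form → C7 93.
U+F92B2: 4-byte form → F3 B9 8A B2.
U+0476: 2-byte form → D1 B6.
Concatenated (15 bytes): F0 9D 98 97 E1 82 A5 C7 93 F3 B9 8A B2 D1 B6.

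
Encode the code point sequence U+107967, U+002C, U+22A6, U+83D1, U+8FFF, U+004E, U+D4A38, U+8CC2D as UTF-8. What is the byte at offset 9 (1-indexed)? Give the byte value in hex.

0xE8

1-indexed offset 9 is 0-indexed offset 8.
U+107967 → 4-byte form F4 87 A5 A7 at offsets 0–3.
U+002C → 1-byte form 2C at offsets 4–4.
U+22A6 → 3-byte form E2 8A A6 at offsets 5–7.
U+83D1 → 3-byte form E8 8F 91 at offsets 8–10.
Offset 8 falls in char 4's range; it's byte 1 of E8 8F 91 = 0xE8.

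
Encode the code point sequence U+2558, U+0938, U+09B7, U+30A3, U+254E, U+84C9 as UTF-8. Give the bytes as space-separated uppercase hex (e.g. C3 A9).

U+2558: 3-byte form → E2 95 98.
U+0938: 3-byte form → E0 A4 B8.
U+09B7: 3-byte form → E0 A6 B7.
U+30A3: 3-byte form → E3 82 A3.
U+254E: 3-byte form → E2 95 8E.
U+84C9: 3-byte form → E8 93 89.
Concatenated (18 bytes): E2 95 98 E0 A4 B8 E0 A6 B7 E3 82 A3 E2 95 8E E8 93 89.

E2 95 98 E0 A4 B8 E0 A6 B7 E3 82 A3 E2 95 8E E8 93 89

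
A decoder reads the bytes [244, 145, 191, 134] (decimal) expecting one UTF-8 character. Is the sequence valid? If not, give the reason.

invalid (encodes a value above U+10FFFF)

Leading byte 0xF4 = 11110100 → 4-byte form.
Payload = 0x111FC6, which exceeds U+10FFFF, the maximum Unicode code point. (Leading bytes F5–FF, or F4 followed by ≥ 0x90, are invalid.)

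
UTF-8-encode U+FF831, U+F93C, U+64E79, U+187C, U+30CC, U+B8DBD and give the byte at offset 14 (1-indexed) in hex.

0xBC

1-indexed offset 14 is 0-indexed offset 13.
U+FF831 → 4-byte form F3 BF A0 B1 at offsets 0–3.
U+F93C → 3-byte form EF A4 BC at offsets 4–6.
U+64E79 → 4-byte form F1 A4 B9 B9 at offsets 7–10.
U+187C → 3-byte form E1 A1 BC at offsets 11–13.
Offset 13 falls in char 4's range; it's byte 3 of E1 A1 BC = 0xBC.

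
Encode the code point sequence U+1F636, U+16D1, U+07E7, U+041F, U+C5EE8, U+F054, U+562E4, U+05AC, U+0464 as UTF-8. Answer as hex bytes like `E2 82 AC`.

F0 9F 98 B6 E1 9B 91 DF A7 D0 9F F3 85 BB A8 EF 81 94 F1 96 8B A4 D6 AC D1 A4

U+1F636: 4-byte form → F0 9F 98 B6.
U+16D1: 3-byte form → E1 9B 91.
U+07E7: 2-byte form → DF A7.
U+041F: 2-byte form → D0 9F.
U+C5EE8: 4-byte form → F3 85 BB A8.
U+F054: 3-byte form → EF 81 94.
U+562E4: 4-byte form → F1 96 8B A4.
U+05AC: 2-byte form → D6 AC.
U+0464: 2-byte form → D1 A4.
Concatenated (26 bytes): F0 9F 98 B6 E1 9B 91 DF A7 D0 9F F3 85 BB A8 EF 81 94 F1 96 8B A4 D6 AC D1 A4.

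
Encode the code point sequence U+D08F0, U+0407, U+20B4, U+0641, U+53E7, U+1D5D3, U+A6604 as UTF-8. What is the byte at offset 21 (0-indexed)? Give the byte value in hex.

0x84

U+D08F0 → 4-byte form F3 90 A3 B0 at offsets 0–3.
U+0407 → 2-byte form D0 87 at offsets 4–5.
U+20B4 → 3-byte form E2 82 B4 at offsets 6–8.
U+0641 → 2-byte form D9 81 at offsets 9–10.
U+53E7 → 3-byte form E5 8F A7 at offsets 11–13.
U+1D5D3 → 4-byte form F0 9D 97 93 at offsets 14–17.
U+A6604 → 4-byte form F2 A6 98 84 at offsets 18–21.
Offset 21 falls in char 7's range; it's byte 4 of F2 A6 98 84 = 0x84.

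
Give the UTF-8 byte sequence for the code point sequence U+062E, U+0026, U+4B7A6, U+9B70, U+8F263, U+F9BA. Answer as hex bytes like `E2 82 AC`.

U+062E: 2-byte form → D8 AE.
U+0026: 1-byte form → 26.
U+4B7A6: 4-byte form → F1 8B 9E A6.
U+9B70: 3-byte form → E9 AD B0.
U+8F263: 4-byte form → F2 8F 89 A3.
U+F9BA: 3-byte form → EF A6 BA.
Concatenated (17 bytes): D8 AE 26 F1 8B 9E A6 E9 AD B0 F2 8F 89 A3 EF A6 BA.

D8 AE 26 F1 8B 9E A6 E9 AD B0 F2 8F 89 A3 EF A6 BA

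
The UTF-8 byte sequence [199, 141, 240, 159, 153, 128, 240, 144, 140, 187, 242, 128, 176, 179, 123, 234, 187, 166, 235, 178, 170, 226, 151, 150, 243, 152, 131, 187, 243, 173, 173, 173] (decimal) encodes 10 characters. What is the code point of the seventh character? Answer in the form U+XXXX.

Offset 0: leading byte 0xC7 = 11000111 → 2-byte char #1 = C7 8D.
Offset 2: leading byte 0xF0 = 11110000 → 4-byte char #2 = F0 9F 99 80.
Offset 6: leading byte 0xF0 = 11110000 → 4-byte char #3 = F0 90 8C BB.
Offset 10: leading byte 0xF2 = 11110010 → 4-byte char #4 = F2 80 B0 B3.
Offset 14: leading byte 0x7B = 01111011 → 1-byte char #5 = 7B.
Offset 15: leading byte 0xEA = 11101010 → 3-byte char #6 = EA BB A6.
Offset 18: leading byte 0xEB = 11101011 → 3-byte char #7 = EB B2 AA.
Leading byte 0xEB = 11101011 matches 1110xxxx → 3-byte sequence.
Byte 1: 0xEB = 11101011, payload 1011 (4 bits).
Byte 2: 0xB2 = 10110010 (10xxxxxx ✓), payload 110010.
Byte 3: 0xAA = 10101010 (10xxxxxx ✓), payload 101010.
Concatenate: 1011110010101010 = 0xBCAA (16 bits → U+BCAA).

U+BCAA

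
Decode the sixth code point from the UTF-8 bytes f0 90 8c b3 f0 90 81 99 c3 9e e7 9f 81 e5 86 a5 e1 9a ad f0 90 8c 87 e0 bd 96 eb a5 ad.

Offset 0: leading byte 0xF0 = 11110000 → 4-byte char #1 = F0 90 8C B3.
Offset 4: leading byte 0xF0 = 11110000 → 4-byte char #2 = F0 90 81 99.
Offset 8: leading byte 0xC3 = 11000011 → 2-byte char #3 = C3 9E.
Offset 10: leading byte 0xE7 = 11100111 → 3-byte char #4 = E7 9F 81.
Offset 13: leading byte 0xE5 = 11100101 → 3-byte char #5 = E5 86 A5.
Offset 16: leading byte 0xE1 = 11100001 → 3-byte char #6 = E1 9A AD.
Leading byte 0xE1 = 11100001 matches 1110xxxx → 3-byte sequence.
Byte 1: 0xE1 = 11100001, payload 0001 (4 bits).
Byte 2: 0x9A = 10011010 (10xxxxxx ✓), payload 011010.
Byte 3: 0xAD = 10101101 (10xxxxxx ✓), payload 101101.
Concatenate: 0001011010101101 = 0x16AD (16 bits → U+16AD).

U+16AD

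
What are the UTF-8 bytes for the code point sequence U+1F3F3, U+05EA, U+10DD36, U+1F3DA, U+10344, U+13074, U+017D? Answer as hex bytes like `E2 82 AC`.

U+1F3F3: 4-byte form → F0 9F 8F B3.
U+05EA: 2-byte form → D7 AA.
U+10DD36: 4-byte form → F4 8D B4 B6.
U+1F3DA: 4-byte form → F0 9F 8F 9A.
U+10344: 4-byte form → F0 90 8D 84.
U+13074: 4-byte form → F0 93 81 B4.
U+017D: 2-byte form → C5 BD.
Concatenated (24 bytes): F0 9F 8F B3 D7 AA F4 8D B4 B6 F0 9F 8F 9A F0 90 8D 84 F0 93 81 B4 C5 BD.

F0 9F 8F B3 D7 AA F4 8D B4 B6 F0 9F 8F 9A F0 90 8D 84 F0 93 81 B4 C5 BD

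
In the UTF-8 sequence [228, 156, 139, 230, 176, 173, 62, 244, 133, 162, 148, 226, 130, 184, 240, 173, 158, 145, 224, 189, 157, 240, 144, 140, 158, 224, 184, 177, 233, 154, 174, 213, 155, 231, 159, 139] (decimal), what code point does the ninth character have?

U+0E31

Offset 0: leading byte 0xE4 = 11100100 → 3-byte char #1 = E4 9C 8B.
Offset 3: leading byte 0xE6 = 11100110 → 3-byte char #2 = E6 B0 AD.
Offset 6: leading byte 0x3E = 00111110 → 1-byte char #3 = 3E.
Offset 7: leading byte 0xF4 = 11110100 → 4-byte char #4 = F4 85 A2 94.
Offset 11: leading byte 0xE2 = 11100010 → 3-byte char #5 = E2 82 B8.
Offset 14: leading byte 0xF0 = 11110000 → 4-byte char #6 = F0 AD 9E 91.
Offset 18: leading byte 0xE0 = 11100000 → 3-byte char #7 = E0 BD 9D.
Offset 21: leading byte 0xF0 = 11110000 → 4-byte char #8 = F0 90 8C 9E.
Offset 25: leading byte 0xE0 = 11100000 → 3-byte char #9 = E0 B8 B1.
Leading byte 0xE0 = 11100000 matches 1110xxxx → 3-byte sequence.
Byte 1: 0xE0 = 11100000, payload 0000 (4 bits).
Byte 2: 0xB8 = 10111000 (10xxxxxx ✓), payload 111000.
Byte 3: 0xB1 = 10110001 (10xxxxxx ✓), payload 110001.
Concatenate: 0000111000110001 = 0xE31 (16 bits → U+0E31).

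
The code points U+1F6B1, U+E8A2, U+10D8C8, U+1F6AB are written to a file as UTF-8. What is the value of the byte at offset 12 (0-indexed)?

0x9F

U+1F6B1 → 4-byte form F0 9F 9A B1 at offsets 0–3.
U+E8A2 → 3-byte form EE A2 A2 at offsets 4–6.
U+10D8C8 → 4-byte form F4 8D A3 88 at offsets 7–10.
U+1F6AB → 4-byte form F0 9F 9A AB at offsets 11–14.
Offset 12 falls in char 4's range; it's byte 2 of F0 9F 9A AB = 0x9F.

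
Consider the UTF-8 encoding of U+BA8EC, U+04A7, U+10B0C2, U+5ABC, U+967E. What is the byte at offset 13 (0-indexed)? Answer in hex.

0xE9

U+BA8EC → 4-byte form F2 BA A3 AC at offsets 0–3.
U+04A7 → 2-byte form D2 A7 at offsets 4–5.
U+10B0C2 → 4-byte form F4 8B 83 82 at offsets 6–9.
U+5ABC → 3-byte form E5 AA BC at offsets 10–12.
U+967E → 3-byte form E9 99 BE at offsets 13–15.
Offset 13 falls in char 5's range; it's byte 1 of E9 99 BE = 0xE9.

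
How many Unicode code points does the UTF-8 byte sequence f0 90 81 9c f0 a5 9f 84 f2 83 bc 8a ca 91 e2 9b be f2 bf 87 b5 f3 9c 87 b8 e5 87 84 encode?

8

Byte at offset 0: 0xF0 = 11110000 → 4-byte char (#1). Advance 4.
Byte at offset 4: 0xF0 = 11110000 → 4-byte char (#2). Advance 4.
Byte at offset 8: 0xF2 = 11110010 → 4-byte char (#3). Advance 4.
Byte at offset 12: 0xCA = 11001010 → 2-byte char (#4). Advance 2.
Byte at offset 14: 0xE2 = 11100010 → 3-byte char (#5). Advance 3.
Byte at offset 17: 0xF2 = 11110010 → 4-byte char (#6). Advance 4.
Byte at offset 21: 0xF3 = 11110011 → 4-byte char (#7). Advance 4.
Byte at offset 25: 0xE5 = 11100101 → 3-byte char (#8). Advance 3.
Reached end at offset 28 after 8 code points.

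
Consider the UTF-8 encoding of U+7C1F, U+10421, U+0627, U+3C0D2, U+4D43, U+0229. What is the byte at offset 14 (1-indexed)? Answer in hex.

0xE4

1-indexed offset 14 is 0-indexed offset 13.
U+7C1F → 3-byte form E7 B0 9F at offsets 0–2.
U+10421 → 4-byte form F0 90 90 A1 at offsets 3–6.
U+0627 → 2-byte form D8 A7 at offsets 7–8.
U+3C0D2 → 4-byte form F0 BC 83 92 at offsets 9–12.
U+4D43 → 3-byte form E4 B5 83 at offsets 13–15.
Offset 13 falls in char 5's range; it's byte 1 of E4 B5 83 = 0xE4.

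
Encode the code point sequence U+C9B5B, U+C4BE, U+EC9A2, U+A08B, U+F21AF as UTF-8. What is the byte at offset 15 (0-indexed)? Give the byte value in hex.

0xB2

U+C9B5B → 4-byte form F3 89 AD 9B at offsets 0–3.
U+C4BE → 3-byte form EC 92 BE at offsets 4–6.
U+EC9A2 → 4-byte form F3 AC A6 A2 at offsets 7–10.
U+A08B → 3-byte form EA 82 8B at offsets 11–13.
U+F21AF → 4-byte form F3 B2 86 AF at offsets 14–17.
Offset 15 falls in char 5's range; it's byte 2 of F3 B2 86 AF = 0xB2.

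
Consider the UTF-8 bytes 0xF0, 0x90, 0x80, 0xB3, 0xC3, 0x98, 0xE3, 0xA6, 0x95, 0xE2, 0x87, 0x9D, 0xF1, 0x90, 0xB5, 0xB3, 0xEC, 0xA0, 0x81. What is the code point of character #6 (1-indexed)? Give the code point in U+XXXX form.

Offset 0: leading byte 0xF0 = 11110000 → 4-byte char #1 = F0 90 80 B3.
Offset 4: leading byte 0xC3 = 11000011 → 2-byte char #2 = C3 98.
Offset 6: leading byte 0xE3 = 11100011 → 3-byte char #3 = E3 A6 95.
Offset 9: leading byte 0xE2 = 11100010 → 3-byte char #4 = E2 87 9D.
Offset 12: leading byte 0xF1 = 11110001 → 4-byte char #5 = F1 90 B5 B3.
Offset 16: leading byte 0xEC = 11101100 → 3-byte char #6 = EC A0 81.
Leading byte 0xEC = 11101100 matches 1110xxxx → 3-byte sequence.
Byte 1: 0xEC = 11101100, payload 1100 (4 bits).
Byte 2: 0xA0 = 10100000 (10xxxxxx ✓), payload 100000.
Byte 3: 0x81 = 10000001 (10xxxxxx ✓), payload 000001.
Concatenate: 1100100000000001 = 0xC801 (16 bits → U+C801).

U+C801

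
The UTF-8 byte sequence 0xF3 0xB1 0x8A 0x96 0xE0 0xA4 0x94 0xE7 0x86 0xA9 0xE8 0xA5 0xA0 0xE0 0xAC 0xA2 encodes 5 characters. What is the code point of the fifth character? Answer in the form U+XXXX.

Offset 0: leading byte 0xF3 = 11110011 → 4-byte char #1 = F3 B1 8A 96.
Offset 4: leading byte 0xE0 = 11100000 → 3-byte char #2 = E0 A4 94.
Offset 7: leading byte 0xE7 = 11100111 → 3-byte char #3 = E7 86 A9.
Offset 10: leading byte 0xE8 = 11101000 → 3-byte char #4 = E8 A5 A0.
Offset 13: leading byte 0xE0 = 11100000 → 3-byte char #5 = E0 AC A2.
Leading byte 0xE0 = 11100000 matches 1110xxxx → 3-byte sequence.
Byte 1: 0xE0 = 11100000, payload 0000 (4 bits).
Byte 2: 0xAC = 10101100 (10xxxxxx ✓), payload 101100.
Byte 3: 0xA2 = 10100010 (10xxxxxx ✓), payload 100010.
Concatenate: 0000101100100010 = 0xB22 (16 bits → U+0B22).

U+0B22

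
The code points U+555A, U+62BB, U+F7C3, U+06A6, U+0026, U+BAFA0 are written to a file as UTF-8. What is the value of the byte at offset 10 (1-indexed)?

1-indexed offset 10 is 0-indexed offset 9.
U+555A → 3-byte form E5 95 9A at offsets 0–2.
U+62BB → 3-byte form E6 8A BB at offsets 3–5.
U+F7C3 → 3-byte form EF 9F 83 at offsets 6–8.
U+06A6 → 2-byte form DA A6 at offsets 9–10.
Offset 9 falls in char 4's range; it's byte 1 of DA A6 = 0xDA.

0xDA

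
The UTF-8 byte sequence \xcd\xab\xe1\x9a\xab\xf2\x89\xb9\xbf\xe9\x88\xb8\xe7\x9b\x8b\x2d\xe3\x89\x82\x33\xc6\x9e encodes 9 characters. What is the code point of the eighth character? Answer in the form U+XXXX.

U+0033

Offset 0: leading byte 0xCD = 11001101 → 2-byte char #1 = CD AB.
Offset 2: leading byte 0xE1 = 11100001 → 3-byte char #2 = E1 9A AB.
Offset 5: leading byte 0xF2 = 11110010 → 4-byte char #3 = F2 89 B9 BF.
Offset 9: leading byte 0xE9 = 11101001 → 3-byte char #4 = E9 88 B8.
Offset 12: leading byte 0xE7 = 11100111 → 3-byte char #5 = E7 9B 8B.
Offset 15: leading byte 0x2D = 00101101 → 1-byte char #6 = 2D.
Offset 16: leading byte 0xE3 = 11100011 → 3-byte char #7 = E3 89 82.
Offset 19: leading byte 0x33 = 00110011 → 1-byte char #8 = 33.
Leading byte 0x33 = 00110011 matches 0xxxxxxx → 1-byte sequence.
Byte 1: 0x33 = 00110011, payload 0110011 (7 bits).
Concatenate: 0110011 = 0x33 (7 bits → U+0033).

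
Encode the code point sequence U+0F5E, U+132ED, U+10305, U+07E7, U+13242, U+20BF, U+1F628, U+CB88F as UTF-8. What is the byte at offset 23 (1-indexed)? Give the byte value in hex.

0x98

1-indexed offset 23 is 0-indexed offset 22.
U+0F5E → 3-byte form E0 BD 9E at offsets 0–2.
U+132ED → 4-byte form F0 93 8B AD at offsets 3–6.
U+10305 → 4-byte form F0 90 8C 85 at offsets 7–10.
U+07E7 → 2-byte form DF A7 at offsets 11–12.
U+13242 → 4-byte form F0 93 89 82 at offsets 13–16.
U+20BF → 3-byte form E2 82 BF at offsets 17–19.
U+1F628 → 4-byte form F0 9F 98 A8 at offsets 20–23.
Offset 22 falls in char 7's range; it's byte 3 of F0 9F 98 A8 = 0x98.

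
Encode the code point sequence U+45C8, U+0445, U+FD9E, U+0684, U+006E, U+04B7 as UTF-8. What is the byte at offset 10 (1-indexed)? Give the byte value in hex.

1-indexed offset 10 is 0-indexed offset 9.
U+45C8 → 3-byte form E4 97 88 at offsets 0–2.
U+0445 → 2-byte form D1 85 at offsets 3–4.
U+FD9E → 3-byte form EF B6 9E at offsets 5–7.
U+0684 → 2-byte form DA 84 at offsets 8–9.
Offset 9 falls in char 4's range; it's byte 2 of DA 84 = 0x84.

0x84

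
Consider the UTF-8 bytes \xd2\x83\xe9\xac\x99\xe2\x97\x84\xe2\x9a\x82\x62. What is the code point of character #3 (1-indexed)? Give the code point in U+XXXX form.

U+25C4

Offset 0: leading byte 0xD2 = 11010010 → 2-byte char #1 = D2 83.
Offset 2: leading byte 0xE9 = 11101001 → 3-byte char #2 = E9 AC 99.
Offset 5: leading byte 0xE2 = 11100010 → 3-byte char #3 = E2 97 84.
Leading byte 0xE2 = 11100010 matches 1110xxxx → 3-byte sequence.
Byte 1: 0xE2 = 11100010, payload 0010 (4 bits).
Byte 2: 0x97 = 10010111 (10xxxxxx ✓), payload 010111.
Byte 3: 0x84 = 10000100 (10xxxxxx ✓), payload 000100.
Concatenate: 0010010111000100 = 0x25C4 (16 bits → U+25C4).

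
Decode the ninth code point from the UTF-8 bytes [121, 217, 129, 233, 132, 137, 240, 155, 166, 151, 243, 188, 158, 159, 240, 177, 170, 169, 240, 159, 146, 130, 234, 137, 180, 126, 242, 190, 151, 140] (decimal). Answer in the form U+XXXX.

U+007E

Offset 0: leading byte 0x79 = 01111001 → 1-byte char #1 = 79.
Offset 1: leading byte 0xD9 = 11011001 → 2-byte char #2 = D9 81.
Offset 3: leading byte 0xE9 = 11101001 → 3-byte char #3 = E9 84 89.
Offset 6: leading byte 0xF0 = 11110000 → 4-byte char #4 = F0 9B A6 97.
Offset 10: leading byte 0xF3 = 11110011 → 4-byte char #5 = F3 BC 9E 9F.
Offset 14: leading byte 0xF0 = 11110000 → 4-byte char #6 = F0 B1 AA A9.
Offset 18: leading byte 0xF0 = 11110000 → 4-byte char #7 = F0 9F 92 82.
Offset 22: leading byte 0xEA = 11101010 → 3-byte char #8 = EA 89 B4.
Offset 25: leading byte 0x7E = 01111110 → 1-byte char #9 = 7E.
Leading byte 0x7E = 01111110 matches 0xxxxxxx → 1-byte sequence.
Byte 1: 0x7E = 01111110, payload 1111110 (7 bits).
Concatenate: 1111110 = 0x7E (7 bits → U+007E).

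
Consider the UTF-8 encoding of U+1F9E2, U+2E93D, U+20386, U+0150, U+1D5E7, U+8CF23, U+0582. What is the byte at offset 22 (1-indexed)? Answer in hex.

0xA3

1-indexed offset 22 is 0-indexed offset 21.
U+1F9E2 → 4-byte form F0 9F A7 A2 at offsets 0–3.
U+2E93D → 4-byte form F0 AE A4 BD at offsets 4–7.
U+20386 → 4-byte form F0 A0 8E 86 at offsets 8–11.
U+0150 → 2-byte form C5 90 at offsets 12–13.
U+1D5E7 → 4-byte form F0 9D 97 A7 at offsets 14–17.
U+8CF23 → 4-byte form F2 8C BC A3 at offsets 18–21.
Offset 21 falls in char 6's range; it's byte 4 of F2 8C BC A3 = 0xA3.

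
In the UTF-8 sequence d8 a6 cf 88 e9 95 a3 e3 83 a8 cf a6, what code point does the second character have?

Offset 0: leading byte 0xD8 = 11011000 → 2-byte char #1 = D8 A6.
Offset 2: leading byte 0xCF = 11001111 → 2-byte char #2 = CF 88.
Leading byte 0xCF = 11001111 matches 110xxxxx → 2-byte sequence.
Byte 1: 0xCF = 11001111, payload 01111 (5 bits).
Byte 2: 0x88 = 10001000 (10xxxxxx ✓), payload 001000.
Concatenate: 01111001000 = 0x3C8 (11 bits → U+03C8).

U+03C8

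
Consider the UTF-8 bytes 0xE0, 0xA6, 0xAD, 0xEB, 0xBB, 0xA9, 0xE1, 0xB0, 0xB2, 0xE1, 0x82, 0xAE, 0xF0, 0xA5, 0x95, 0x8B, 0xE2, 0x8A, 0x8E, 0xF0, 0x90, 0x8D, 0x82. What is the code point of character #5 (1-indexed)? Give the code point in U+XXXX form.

Offset 0: leading byte 0xE0 = 11100000 → 3-byte char #1 = E0 A6 AD.
Offset 3: leading byte 0xEB = 11101011 → 3-byte char #2 = EB BB A9.
Offset 6: leading byte 0xE1 = 11100001 → 3-byte char #3 = E1 B0 B2.
Offset 9: leading byte 0xE1 = 11100001 → 3-byte char #4 = E1 82 AE.
Offset 12: leading byte 0xF0 = 11110000 → 4-byte char #5 = F0 A5 95 8B.
Leading byte 0xF0 = 11110000 matches 11110xxx → 4-byte sequence.
Byte 1: 0xF0 = 11110000, payload 000 (3 bits).
Byte 2: 0xA5 = 10100101 (10xxxxxx ✓), payload 100101.
Byte 3: 0x95 = 10010101 (10xxxxxx ✓), payload 010101.
Byte 4: 0x8B = 10001011 (10xxxxxx ✓), payload 001011.
Concatenate: 000100101010101001011 = 0x2554B (21 bits → U+2554B).

U+2554B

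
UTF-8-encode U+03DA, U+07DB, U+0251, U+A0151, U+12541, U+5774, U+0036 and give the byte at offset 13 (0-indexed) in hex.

U+03DA → 2-byte form CF 9A at offsets 0–1.
U+07DB → 2-byte form DF 9B at offsets 2–3.
U+0251 → 2-byte form C9 91 at offsets 4–5.
U+A0151 → 4-byte form F2 A0 85 91 at offsets 6–9.
U+12541 → 4-byte form F0 92 95 81 at offsets 10–13.
Offset 13 falls in char 5's range; it's byte 4 of F0 92 95 81 = 0x81.

0x81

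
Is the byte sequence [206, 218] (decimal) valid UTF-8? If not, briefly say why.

Leading byte 0xCE = 11001110 → 2-byte form.
Byte 2 is 0xDA = 11011010, which is not 10xxxxxx — expected a continuation byte.

invalid (non-continuation byte where continuation expected)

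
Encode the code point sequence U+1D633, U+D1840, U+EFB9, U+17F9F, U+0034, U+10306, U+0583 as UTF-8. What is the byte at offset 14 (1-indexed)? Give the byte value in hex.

1-indexed offset 14 is 0-indexed offset 13.
U+1D633 → 4-byte form F0 9D 98 B3 at offsets 0–3.
U+D1840 → 4-byte form F3 91 A1 80 at offsets 4–7.
U+EFB9 → 3-byte form EE BE B9 at offsets 8–10.
U+17F9F → 4-byte form F0 97 BE 9F at offsets 11–14.
Offset 13 falls in char 4's range; it's byte 3 of F0 97 BE 9F = 0xBE.

0xBE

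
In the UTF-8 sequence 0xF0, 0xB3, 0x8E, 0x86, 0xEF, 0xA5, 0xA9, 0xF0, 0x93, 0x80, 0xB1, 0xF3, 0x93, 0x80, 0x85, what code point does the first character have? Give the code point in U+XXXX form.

Offset 0: leading byte 0xF0 = 11110000 → 4-byte char #1 = F0 B3 8E 86.
Leading byte 0xF0 = 11110000 matches 11110xxx → 4-byte sequence.
Byte 1: 0xF0 = 11110000, payload 000 (3 bits).
Byte 2: 0xB3 = 10110011 (10xxxxxx ✓), payload 110011.
Byte 3: 0x8E = 10001110 (10xxxxxx ✓), payload 001110.
Byte 4: 0x86 = 10000110 (10xxxxxx ✓), payload 000110.
Concatenate: 000110011001110000110 = 0x33386 (21 bits → U+33386).

U+33386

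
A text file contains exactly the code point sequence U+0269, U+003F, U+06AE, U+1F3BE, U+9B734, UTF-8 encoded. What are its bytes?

C9 A9 3F DA AE F0 9F 8E BE F2 9B 9C B4

U+0269: 2-byte form → C9 A9.
U+003F: 1-byte form → 3F.
U+06AE: 2-byte form → DA AE.
U+1F3BE: 4-byte form → F0 9F 8E BE.
U+9B734: 4-byte form → F2 9B 9C B4.
Concatenated (13 bytes): C9 A9 3F DA AE F0 9F 8E BE F2 9B 9C B4.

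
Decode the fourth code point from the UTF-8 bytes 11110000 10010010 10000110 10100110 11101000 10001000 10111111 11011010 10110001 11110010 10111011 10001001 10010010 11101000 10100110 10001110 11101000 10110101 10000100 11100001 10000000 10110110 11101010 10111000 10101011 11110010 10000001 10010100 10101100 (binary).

U+BB252

Offset 0: leading byte 0xF0 = 11110000 → 4-byte char #1 = F0 92 86 A6.
Offset 4: leading byte 0xE8 = 11101000 → 3-byte char #2 = E8 88 BF.
Offset 7: leading byte 0xDA = 11011010 → 2-byte char #3 = DA B1.
Offset 9: leading byte 0xF2 = 11110010 → 4-byte char #4 = F2 BB 89 92.
Leading byte 0xF2 = 11110010 matches 11110xxx → 4-byte sequence.
Byte 1: 0xF2 = 11110010, payload 010 (3 bits).
Byte 2: 0xBB = 10111011 (10xxxxxx ✓), payload 111011.
Byte 3: 0x89 = 10001001 (10xxxxxx ✓), payload 001001.
Byte 4: 0x92 = 10010010 (10xxxxxx ✓), payload 010010.
Concatenate: 010111011001001010010 = 0xBB252 (21 bits → U+BB252).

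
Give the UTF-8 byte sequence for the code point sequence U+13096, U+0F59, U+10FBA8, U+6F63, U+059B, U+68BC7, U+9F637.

F0 93 82 96 E0 BD 99 F4 8F AE A8 E6 BD A3 D6 9B F1 A8 AF 87 F2 9F 98 B7

U+13096: 4-byte form → F0 93 82 96.
U+0F59: 3-byte form → E0 BD 99.
U+10FBA8: 4-byte form → F4 8F AE A8.
U+6F63: 3-byte form → E6 BD A3.
U+059B: 2-byte form → D6 9B.
U+68BC7: 4-byte form → F1 A8 AF 87.
U+9F637: 4-byte form → F2 9F 98 B7.
Concatenated (24 bytes): F0 93 82 96 E0 BD 99 F4 8F AE A8 E6 BD A3 D6 9B F1 A8 AF 87 F2 9F 98 B7.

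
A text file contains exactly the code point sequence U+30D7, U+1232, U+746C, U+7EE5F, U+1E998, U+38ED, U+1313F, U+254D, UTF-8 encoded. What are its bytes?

U+30D7: 3-byte form → E3 83 97.
U+1232: 3-byte form → E1 88 B2.
U+746C: 3-byte form → E7 91 AC.
U+7EE5F: 4-byte form → F1 BE B9 9F.
U+1E998: 4-byte form → F0 9E A6 98.
U+38ED: 3-byte form → E3 A3 AD.
U+1313F: 4-byte form → F0 93 84 BF.
U+254D: 3-byte form → E2 95 8D.
Concatenated (27 bytes): E3 83 97 E1 88 B2 E7 91 AC F1 BE B9 9F F0 9E A6 98 E3 A3 AD F0 93 84 BF E2 95 8D.

E3 83 97 E1 88 B2 E7 91 AC F1 BE B9 9F F0 9E A6 98 E3 A3 AD F0 93 84 BF E2 95 8D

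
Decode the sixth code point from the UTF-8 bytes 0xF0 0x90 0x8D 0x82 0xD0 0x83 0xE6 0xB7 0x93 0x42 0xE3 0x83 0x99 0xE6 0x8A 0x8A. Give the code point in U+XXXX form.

U+628A

Offset 0: leading byte 0xF0 = 11110000 → 4-byte char #1 = F0 90 8D 82.
Offset 4: leading byte 0xD0 = 11010000 → 2-byte char #2 = D0 83.
Offset 6: leading byte 0xE6 = 11100110 → 3-byte char #3 = E6 B7 93.
Offset 9: leading byte 0x42 = 01000010 → 1-byte char #4 = 42.
Offset 10: leading byte 0xE3 = 11100011 → 3-byte char #5 = E3 83 99.
Offset 13: leading byte 0xE6 = 11100110 → 3-byte char #6 = E6 8A 8A.
Leading byte 0xE6 = 11100110 matches 1110xxxx → 3-byte sequence.
Byte 1: 0xE6 = 11100110, payload 0110 (4 bits).
Byte 2: 0x8A = 10001010 (10xxxxxx ✓), payload 001010.
Byte 3: 0x8A = 10001010 (10xxxxxx ✓), payload 001010.
Concatenate: 0110001010001010 = 0x628A (16 bits → U+628A).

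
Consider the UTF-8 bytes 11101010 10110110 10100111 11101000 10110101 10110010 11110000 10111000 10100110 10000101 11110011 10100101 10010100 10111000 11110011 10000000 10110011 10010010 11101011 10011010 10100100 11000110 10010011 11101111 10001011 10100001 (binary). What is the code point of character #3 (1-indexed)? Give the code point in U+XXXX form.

Offset 0: leading byte 0xEA = 11101010 → 3-byte char #1 = EA B6 A7.
Offset 3: leading byte 0xE8 = 11101000 → 3-byte char #2 = E8 B5 B2.
Offset 6: leading byte 0xF0 = 11110000 → 4-byte char #3 = F0 B8 A6 85.
Leading byte 0xF0 = 11110000 matches 11110xxx → 4-byte sequence.
Byte 1: 0xF0 = 11110000, payload 000 (3 bits).
Byte 2: 0xB8 = 10111000 (10xxxxxx ✓), payload 111000.
Byte 3: 0xA6 = 10100110 (10xxxxxx ✓), payload 100110.
Byte 4: 0x85 = 10000101 (10xxxxxx ✓), payload 000101.
Concatenate: 000111000100110000101 = 0x38985 (21 bits → U+38985).

U+38985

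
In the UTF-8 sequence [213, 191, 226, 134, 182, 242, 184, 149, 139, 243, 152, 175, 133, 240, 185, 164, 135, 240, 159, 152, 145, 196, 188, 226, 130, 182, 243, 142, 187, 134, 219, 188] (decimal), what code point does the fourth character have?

Offset 0: leading byte 0xD5 = 11010101 → 2-byte char #1 = D5 BF.
Offset 2: leading byte 0xE2 = 11100010 → 3-byte char #2 = E2 86 B6.
Offset 5: leading byte 0xF2 = 11110010 → 4-byte char #3 = F2 B8 95 8B.
Offset 9: leading byte 0xF3 = 11110011 → 4-byte char #4 = F3 98 AF 85.
Leading byte 0xF3 = 11110011 matches 11110xxx → 4-byte sequence.
Byte 1: 0xF3 = 11110011, payload 011 (3 bits).
Byte 2: 0x98 = 10011000 (10xxxxxx ✓), payload 011000.
Byte 3: 0xAF = 10101111 (10xxxxxx ✓), payload 101111.
Byte 4: 0x85 = 10000101 (10xxxxxx ✓), payload 000101.
Concatenate: 011011000101111000101 = 0xD8BC5 (21 bits → U+D8BC5).

U+D8BC5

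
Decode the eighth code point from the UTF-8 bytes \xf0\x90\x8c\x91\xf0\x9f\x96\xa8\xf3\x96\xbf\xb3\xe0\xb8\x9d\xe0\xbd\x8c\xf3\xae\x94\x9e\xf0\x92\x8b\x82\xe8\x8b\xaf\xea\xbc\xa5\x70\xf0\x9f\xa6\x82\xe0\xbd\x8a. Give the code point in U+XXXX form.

Offset 0: leading byte 0xF0 = 11110000 → 4-byte char #1 = F0 90 8C 91.
Offset 4: leading byte 0xF0 = 11110000 → 4-byte char #2 = F0 9F 96 A8.
Offset 8: leading byte 0xF3 = 11110011 → 4-byte char #3 = F3 96 BF B3.
Offset 12: leading byte 0xE0 = 11100000 → 3-byte char #4 = E0 B8 9D.
Offset 15: leading byte 0xE0 = 11100000 → 3-byte char #5 = E0 BD 8C.
Offset 18: leading byte 0xF3 = 11110011 → 4-byte char #6 = F3 AE 94 9E.
Offset 22: leading byte 0xF0 = 11110000 → 4-byte char #7 = F0 92 8B 82.
Offset 26: leading byte 0xE8 = 11101000 → 3-byte char #8 = E8 8B AF.
Leading byte 0xE8 = 11101000 matches 1110xxxx → 3-byte sequence.
Byte 1: 0xE8 = 11101000, payload 1000 (4 bits).
Byte 2: 0x8B = 10001011 (10xxxxxx ✓), payload 001011.
Byte 3: 0xAF = 10101111 (10xxxxxx ✓), payload 101111.
Concatenate: 1000001011101111 = 0x82EF (16 bits → U+82EF).

U+82EF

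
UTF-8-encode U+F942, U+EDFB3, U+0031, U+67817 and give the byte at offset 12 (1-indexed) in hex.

0x97

1-indexed offset 12 is 0-indexed offset 11.
U+F942 → 3-byte form EF A5 82 at offsets 0–2.
U+EDFB3 → 4-byte form F3 AD BE B3 at offsets 3–6.
U+0031 → 1-byte form 31 at offsets 7–7.
U+67817 → 4-byte form F1 A7 A0 97 at offsets 8–11.
Offset 11 falls in char 4's range; it's byte 4 of F1 A7 A0 97 = 0x97.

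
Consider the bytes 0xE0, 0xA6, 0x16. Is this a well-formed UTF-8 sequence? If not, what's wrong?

invalid (non-continuation byte where continuation expected)

Leading byte 0xE0 = 11100000 → 3-byte form.
Byte 3 is 0x16 = 00010110, which is not 10xxxxxx — expected a continuation byte.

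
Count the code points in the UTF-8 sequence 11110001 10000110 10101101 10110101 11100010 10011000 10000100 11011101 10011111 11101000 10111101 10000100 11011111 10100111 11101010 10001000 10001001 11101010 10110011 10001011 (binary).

7

Byte at offset 0: 0xF1 = 11110001 → 4-byte char (#1). Advance 4.
Byte at offset 4: 0xE2 = 11100010 → 3-byte char (#2). Advance 3.
Byte at offset 7: 0xDD = 11011101 → 2-byte char (#3). Advance 2.
Byte at offset 9: 0xE8 = 11101000 → 3-byte char (#4). Advance 3.
Byte at offset 12: 0xDF = 11011111 → 2-byte char (#5). Advance 2.
Byte at offset 14: 0xEA = 11101010 → 3-byte char (#6). Advance 3.
Byte at offset 17: 0xEA = 11101010 → 3-byte char (#7). Advance 3.
Reached end at offset 20 after 7 code points.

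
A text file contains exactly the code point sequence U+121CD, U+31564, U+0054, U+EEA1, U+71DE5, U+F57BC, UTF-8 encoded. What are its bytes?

F0 92 87 8D F0 B1 95 A4 54 EE BA A1 F1 B1 B7 A5 F3 B5 9E BC

U+121CD: 4-byte form → F0 92 87 8D.
U+31564: 4-byte form → F0 B1 95 A4.
U+0054: 1-byte form → 54.
U+EEA1: 3-byte form → EE BA A1.
U+71DE5: 4-byte form → F1 B1 B7 A5.
U+F57BC: 4-byte form → F3 B5 9E BC.
Concatenated (20 bytes): F0 92 87 8D F0 B1 95 A4 54 EE BA A1 F1 B1 B7 A5 F3 B5 9E BC.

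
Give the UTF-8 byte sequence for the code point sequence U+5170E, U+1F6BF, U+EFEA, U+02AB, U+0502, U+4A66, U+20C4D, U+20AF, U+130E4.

U+5170E: 4-byte form → F1 91 9C 8E.
U+1F6BF: 4-byte form → F0 9F 9A BF.
U+EFEA: 3-byte form → EE BF AA.
U+02AB: 2-byte form → CA AB.
U+0502: 2-byte form → D4 82.
U+4A66: 3-byte form → E4 A9 A6.
U+20C4D: 4-byte form → F0 A0 B1 8D.
U+20AF: 3-byte form → E2 82 AF.
U+130E4: 4-byte form → F0 93 83 A4.
Concatenated (29 bytes): F1 91 9C 8E F0 9F 9A BF EE BF AA CA AB D4 82 E4 A9 A6 F0 A0 B1 8D E2 82 AF F0 93 83 A4.

F1 91 9C 8E F0 9F 9A BF EE BF AA CA AB D4 82 E4 A9 A6 F0 A0 B1 8D E2 82 AF F0 93 83 A4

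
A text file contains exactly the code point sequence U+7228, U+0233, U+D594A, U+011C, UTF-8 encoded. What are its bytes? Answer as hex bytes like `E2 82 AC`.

U+7228: 3-byte form → E7 88 A8.
U+0233: 2-byte form → C8 B3.
U+D594A: 4-byte form → F3 95 A5 8A.
U+011C: 2-byte form → C4 9C.
Concatenated (11 bytes): E7 88 A8 C8 B3 F3 95 A5 8A C4 9C.

E7 88 A8 C8 B3 F3 95 A5 8A C4 9C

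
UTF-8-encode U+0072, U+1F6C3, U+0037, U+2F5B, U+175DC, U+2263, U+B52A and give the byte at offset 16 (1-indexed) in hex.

1-indexed offset 16 is 0-indexed offset 15.
U+0072 → 1-byte form 72 at offsets 0–0.
U+1F6C3 → 4-byte form F0 9F 9B 83 at offsets 1–4.
U+0037 → 1-byte form 37 at offsets 5–5.
U+2F5B → 3-byte form E2 BD 9B at offsets 6–8.
U+175DC → 4-byte form F0 97 97 9C at offsets 9–12.
U+2263 → 3-byte form E2 89 A3 at offsets 13–15.
Offset 15 falls in char 6's range; it's byte 3 of E2 89 A3 = 0xA3.

0xA3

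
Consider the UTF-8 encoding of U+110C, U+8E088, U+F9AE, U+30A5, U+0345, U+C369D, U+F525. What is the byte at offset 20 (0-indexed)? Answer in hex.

0x94

U+110C → 3-byte form E1 84 8C at offsets 0–2.
U+8E088 → 4-byte form F2 8E 82 88 at offsets 3–6.
U+F9AE → 3-byte form EF A6 AE at offsets 7–9.
U+30A5 → 3-byte form E3 82 A5 at offsets 10–12.
U+0345 → 2-byte form CD 85 at offsets 13–14.
U+C369D → 4-byte form F3 83 9A 9D at offsets 15–18.
U+F525 → 3-byte form EF 94 A5 at offsets 19–21.
Offset 20 falls in char 7's range; it's byte 2 of EF 94 A5 = 0x94.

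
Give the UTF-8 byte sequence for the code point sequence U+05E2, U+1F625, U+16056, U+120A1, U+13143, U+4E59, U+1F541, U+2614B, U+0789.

U+05E2: 2-byte form → D7 A2.
U+1F625: 4-byte form → F0 9F 98 A5.
U+16056: 4-byte form → F0 96 81 96.
U+120A1: 4-byte form → F0 92 82 A1.
U+13143: 4-byte form → F0 93 85 83.
U+4E59: 3-byte form → E4 B9 99.
U+1F541: 4-byte form → F0 9F 95 81.
U+2614B: 4-byte form → F0 A6 85 8B.
U+0789: 2-byte form → DE 89.
Concatenated (31 bytes): D7 A2 F0 9F 98 A5 F0 96 81 96 F0 92 82 A1 F0 93 85 83 E4 B9 99 F0 9F 95 81 F0 A6 85 8B DE 89.

D7 A2 F0 9F 98 A5 F0 96 81 96 F0 92 82 A1 F0 93 85 83 E4 B9 99 F0 9F 95 81 F0 A6 85 8B DE 89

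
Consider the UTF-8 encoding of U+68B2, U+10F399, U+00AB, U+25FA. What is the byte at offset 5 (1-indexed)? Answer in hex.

1-indexed offset 5 is 0-indexed offset 4.
U+68B2 → 3-byte form E6 A2 B2 at offsets 0–2.
U+10F399 → 4-byte form F4 8F 8E 99 at offsets 3–6.
Offset 4 falls in char 2's range; it's byte 2 of F4 8F 8E 99 = 0x8F.

0x8F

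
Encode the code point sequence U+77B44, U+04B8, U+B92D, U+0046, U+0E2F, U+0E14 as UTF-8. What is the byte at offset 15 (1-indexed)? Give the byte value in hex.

1-indexed offset 15 is 0-indexed offset 14.
U+77B44 → 4-byte form F1 B7 AD 84 at offsets 0–3.
U+04B8 → 2-byte form D2 B8 at offsets 4–5.
U+B92D → 3-byte form EB A4 AD at offsets 6–8.
U+0046 → 1-byte form 46 at offsets 9–9.
U+0E2F → 3-byte form E0 B8 AF at offsets 10–12.
U+0E14 → 3-byte form E0 B8 94 at offsets 13–15.
Offset 14 falls in char 6's range; it's byte 2 of E0 B8 94 = 0xB8.

0xB8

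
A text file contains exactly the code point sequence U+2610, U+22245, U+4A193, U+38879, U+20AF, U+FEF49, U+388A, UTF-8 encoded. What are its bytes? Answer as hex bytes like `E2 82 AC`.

E2 98 90 F0 A2 89 85 F1 8A 86 93 F0 B8 A1 B9 E2 82 AF F3 BE BD 89 E3 A2 8A

U+2610: 3-byte form → E2 98 90.
U+22245: 4-byte form → F0 A2 89 85.
U+4A193: 4-byte form → F1 8A 86 93.
U+38879: 4-byte form → F0 B8 A1 B9.
U+20AF: 3-byte form → E2 82 AF.
U+FEF49: 4-byte form → F3 BE BD 89.
U+388A: 3-byte form → E3 A2 8A.
Concatenated (25 bytes): E2 98 90 F0 A2 89 85 F1 8A 86 93 F0 B8 A1 B9 E2 82 AF F3 BE BD 89 E3 A2 8A.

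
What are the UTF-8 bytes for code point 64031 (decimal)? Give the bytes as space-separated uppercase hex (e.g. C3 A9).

U+FA1F = 0xFA1F = 64031 decimal. In range U+0800–U+FFFF → 3-byte form: 1110xxxx 10xxxxxx 10xxxxxx.
Binary (16 bits): 1111101000011111.
Split 4+6+6: 1111 | 101000 | 011111.
Byte 1: 11101111 = 0xEF.
Byte 2: 10101000 = 0xA8.
Byte 3: 10011111 = 0x9F.

EF A8 9F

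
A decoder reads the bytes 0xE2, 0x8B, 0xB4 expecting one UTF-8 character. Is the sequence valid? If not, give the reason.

Leading byte 0xE2 = 11100010 → 3-byte form.
Continuation bytes 0x8B=10001011, 0xB4=10110100 all match 10xxxxxx.
Decoded value 0x22F4 is ≥ 0x800 (shortest form) and not a surrogate.

valid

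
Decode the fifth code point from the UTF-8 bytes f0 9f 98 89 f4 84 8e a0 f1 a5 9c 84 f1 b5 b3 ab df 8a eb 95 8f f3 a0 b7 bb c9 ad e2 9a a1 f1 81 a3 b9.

U+07CA

Offset 0: leading byte 0xF0 = 11110000 → 4-byte char #1 = F0 9F 98 89.
Offset 4: leading byte 0xF4 = 11110100 → 4-byte char #2 = F4 84 8E A0.
Offset 8: leading byte 0xF1 = 11110001 → 4-byte char #3 = F1 A5 9C 84.
Offset 12: leading byte 0xF1 = 11110001 → 4-byte char #4 = F1 B5 B3 AB.
Offset 16: leading byte 0xDF = 11011111 → 2-byte char #5 = DF 8A.
Leading byte 0xDF = 11011111 matches 110xxxxx → 2-byte sequence.
Byte 1: 0xDF = 11011111, payload 11111 (5 bits).
Byte 2: 0x8A = 10001010 (10xxxxxx ✓), payload 001010.
Concatenate: 11111001010 = 0x7CA (11 bits → U+07CA).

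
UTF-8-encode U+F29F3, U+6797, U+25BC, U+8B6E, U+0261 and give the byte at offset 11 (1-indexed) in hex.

0xE8

1-indexed offset 11 is 0-indexed offset 10.
U+F29F3 → 4-byte form F3 B2 A7 B3 at offsets 0–3.
U+6797 → 3-byte form E6 9E 97 at offsets 4–6.
U+25BC → 3-byte form E2 96 BC at offsets 7–9.
U+8B6E → 3-byte form E8 AD AE at offsets 10–12.
Offset 10 falls in char 4's range; it's byte 1 of E8 AD AE = 0xE8.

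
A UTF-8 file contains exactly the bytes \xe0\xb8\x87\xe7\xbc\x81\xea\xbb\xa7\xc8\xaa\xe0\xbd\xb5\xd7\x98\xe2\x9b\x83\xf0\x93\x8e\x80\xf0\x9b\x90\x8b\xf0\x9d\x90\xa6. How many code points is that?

Byte at offset 0: 0xE0 = 11100000 → 3-byte char (#1). Advance 3.
Byte at offset 3: 0xE7 = 11100111 → 3-byte char (#2). Advance 3.
Byte at offset 6: 0xEA = 11101010 → 3-byte char (#3). Advance 3.
Byte at offset 9: 0xC8 = 11001000 → 2-byte char (#4). Advance 2.
Byte at offset 11: 0xE0 = 11100000 → 3-byte char (#5). Advance 3.
Byte at offset 14: 0xD7 = 11010111 → 2-byte char (#6). Advance 2.
Byte at offset 16: 0xE2 = 11100010 → 3-byte char (#7). Advance 3.
Byte at offset 19: 0xF0 = 11110000 → 4-byte char (#8). Advance 4.
Byte at offset 23: 0xF0 = 11110000 → 4-byte char (#9). Advance 4.
Byte at offset 27: 0xF0 = 11110000 → 4-byte char (#10). Advance 4.
Reached end at offset 31 after 10 code points.

10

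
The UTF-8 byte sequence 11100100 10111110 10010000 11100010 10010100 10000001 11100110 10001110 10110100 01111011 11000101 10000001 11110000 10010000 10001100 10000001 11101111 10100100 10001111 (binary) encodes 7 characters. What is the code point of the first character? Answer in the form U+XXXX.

Offset 0: leading byte 0xE4 = 11100100 → 3-byte char #1 = E4 BE 90.
Leading byte 0xE4 = 11100100 matches 1110xxxx → 3-byte sequence.
Byte 1: 0xE4 = 11100100, payload 0100 (4 bits).
Byte 2: 0xBE = 10111110 (10xxxxxx ✓), payload 111110.
Byte 3: 0x90 = 10010000 (10xxxxxx ✓), payload 010000.
Concatenate: 0100111110010000 = 0x4F90 (16 bits → U+4F90).

U+4F90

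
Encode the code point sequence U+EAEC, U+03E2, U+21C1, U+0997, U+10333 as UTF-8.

U+EAEC: 3-byte form → EE AB AC.
U+03E2: 2-byte form → CF A2.
U+21C1: 3-byte form → E2 87 81.
U+0997: 3-byte form → E0 A6 97.
U+10333: 4-byte form → F0 90 8C B3.
Concatenated (15 bytes): EE AB AC CF A2 E2 87 81 E0 A6 97 F0 90 8C B3.

EE AB AC CF A2 E2 87 81 E0 A6 97 F0 90 8C B3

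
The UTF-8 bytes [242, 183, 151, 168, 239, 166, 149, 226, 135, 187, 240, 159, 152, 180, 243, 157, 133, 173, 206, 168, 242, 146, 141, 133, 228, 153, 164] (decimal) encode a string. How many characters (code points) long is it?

8

Byte at offset 0: 0xF2 = 11110010 → 4-byte char (#1). Advance 4.
Byte at offset 4: 0xEF = 11101111 → 3-byte char (#2). Advance 3.
Byte at offset 7: 0xE2 = 11100010 → 3-byte char (#3). Advance 3.
Byte at offset 10: 0xF0 = 11110000 → 4-byte char (#4). Advance 4.
Byte at offset 14: 0xF3 = 11110011 → 4-byte char (#5). Advance 4.
Byte at offset 18: 0xCE = 11001110 → 2-byte char (#6). Advance 2.
Byte at offset 20: 0xF2 = 11110010 → 4-byte char (#7). Advance 4.
Byte at offset 24: 0xE4 = 11100100 → 3-byte char (#8). Advance 3.
Reached end at offset 27 after 8 code points.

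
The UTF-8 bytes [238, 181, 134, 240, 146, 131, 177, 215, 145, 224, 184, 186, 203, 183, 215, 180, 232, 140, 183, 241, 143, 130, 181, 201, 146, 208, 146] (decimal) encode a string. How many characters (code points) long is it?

10

Byte at offset 0: 0xEE = 11101110 → 3-byte char (#1). Advance 3.
Byte at offset 3: 0xF0 = 11110000 → 4-byte char (#2). Advance 4.
Byte at offset 7: 0xD7 = 11010111 → 2-byte char (#3). Advance 2.
Byte at offset 9: 0xE0 = 11100000 → 3-byte char (#4). Advance 3.
Byte at offset 12: 0xCB = 11001011 → 2-byte char (#5). Advance 2.
Byte at offset 14: 0xD7 = 11010111 → 2-byte char (#6). Advance 2.
Byte at offset 16: 0xE8 = 11101000 → 3-byte char (#7). Advance 3.
Byte at offset 19: 0xF1 = 11110001 → 4-byte char (#8). Advance 4.
Byte at offset 23: 0xC9 = 11001001 → 2-byte char (#9). Advance 2.
Byte at offset 25: 0xD0 = 11010000 → 2-byte char (#10). Advance 2.
Reached end at offset 27 after 10 code points.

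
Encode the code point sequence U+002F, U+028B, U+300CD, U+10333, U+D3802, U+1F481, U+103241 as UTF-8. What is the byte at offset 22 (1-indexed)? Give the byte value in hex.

1-indexed offset 22 is 0-indexed offset 21.
U+002F → 1-byte form 2F at offsets 0–0.
U+028B → 2-byte form CA 8B at offsets 1–2.
U+300CD → 4-byte form F0 B0 83 8D at offsets 3–6.
U+10333 → 4-byte form F0 90 8C B3 at offsets 7–10.
U+D3802 → 4-byte form F3 93 A0 82 at offsets 11–14.
U+1F481 → 4-byte form F0 9F 92 81 at offsets 15–18.
U+103241 → 4-byte form F4 83 89 81 at offsets 19–22.
Offset 21 falls in char 7's range; it's byte 3 of F4 83 89 81 = 0x89.

0x89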